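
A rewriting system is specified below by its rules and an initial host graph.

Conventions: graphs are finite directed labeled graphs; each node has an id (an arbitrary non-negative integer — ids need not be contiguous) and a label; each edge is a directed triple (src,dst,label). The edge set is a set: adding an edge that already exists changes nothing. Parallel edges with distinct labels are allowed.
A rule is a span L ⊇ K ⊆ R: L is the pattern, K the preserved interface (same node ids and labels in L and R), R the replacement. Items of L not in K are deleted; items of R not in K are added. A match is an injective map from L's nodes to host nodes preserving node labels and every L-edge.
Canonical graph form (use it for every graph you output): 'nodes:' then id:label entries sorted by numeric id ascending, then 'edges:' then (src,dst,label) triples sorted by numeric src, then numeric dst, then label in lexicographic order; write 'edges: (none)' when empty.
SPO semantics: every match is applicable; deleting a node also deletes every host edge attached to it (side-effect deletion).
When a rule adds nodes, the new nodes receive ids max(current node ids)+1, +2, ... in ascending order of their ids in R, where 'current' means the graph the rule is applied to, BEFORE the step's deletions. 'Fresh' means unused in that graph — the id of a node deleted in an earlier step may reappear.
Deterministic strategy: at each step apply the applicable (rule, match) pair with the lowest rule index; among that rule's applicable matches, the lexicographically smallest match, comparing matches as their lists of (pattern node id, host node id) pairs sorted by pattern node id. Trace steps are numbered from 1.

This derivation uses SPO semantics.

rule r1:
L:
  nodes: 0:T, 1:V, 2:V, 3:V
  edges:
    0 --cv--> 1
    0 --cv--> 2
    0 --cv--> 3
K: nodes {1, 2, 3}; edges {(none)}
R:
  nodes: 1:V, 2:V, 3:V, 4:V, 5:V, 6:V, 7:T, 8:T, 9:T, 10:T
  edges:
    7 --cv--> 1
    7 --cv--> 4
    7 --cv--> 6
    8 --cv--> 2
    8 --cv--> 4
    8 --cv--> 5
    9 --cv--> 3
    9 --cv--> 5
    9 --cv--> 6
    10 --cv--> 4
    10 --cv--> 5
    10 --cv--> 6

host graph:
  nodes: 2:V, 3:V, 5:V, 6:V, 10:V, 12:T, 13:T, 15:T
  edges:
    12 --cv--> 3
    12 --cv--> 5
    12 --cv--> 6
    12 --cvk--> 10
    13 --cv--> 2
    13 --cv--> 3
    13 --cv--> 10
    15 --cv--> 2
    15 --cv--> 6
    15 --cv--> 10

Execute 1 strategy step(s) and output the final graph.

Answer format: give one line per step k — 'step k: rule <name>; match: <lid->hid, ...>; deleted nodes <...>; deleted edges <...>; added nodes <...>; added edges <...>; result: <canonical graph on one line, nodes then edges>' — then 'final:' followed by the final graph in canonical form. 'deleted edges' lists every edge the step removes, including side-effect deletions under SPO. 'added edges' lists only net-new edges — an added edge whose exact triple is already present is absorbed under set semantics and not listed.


step 1: rule r1; match: 0->12, 1->3, 2->5, 3->6; deleted nodes 12; deleted edges (12,3,cv); (12,5,cv); (12,6,cv); (12,10,cvk); added nodes 16, 17, 18, 19, 20, 21, 22; added edges (19,3,cv); (19,16,cv); (19,18,cv); (20,5,cv); (20,16,cv); (20,17,cv); (21,6,cv); (21,17,cv); (21,18,cv); (22,16,cv); (22,17,cv); (22,18,cv); result: nodes: 2:V, 3:V, 5:V, 6:V, 10:V, 13:T, 15:T, 16:V, 17:V, 18:V, 19:T, 20:T, 21:T, 22:T edges: (13,2,cv); (13,3,cv); (13,10,cv); (15,2,cv); (15,6,cv); (15,10,cv); (19,3,cv); (19,16,cv); (19,18,cv); (20,5,cv); (20,16,cv); (20,17,cv); (21,6,cv); (21,17,cv); (21,18,cv); (22,16,cv); (22,17,cv); (22,18,cv)
final:
nodes: 2:V, 3:V, 5:V, 6:V, 10:V, 13:T, 15:T, 16:V, 17:V, 18:V, 19:T, 20:T, 21:T, 22:T
edges: (13,2,cv); (13,3,cv); (13,10,cv); (15,2,cv); (15,6,cv); (15,10,cv); (19,3,cv); (19,16,cv); (19,18,cv); (20,5,cv); (20,16,cv); (20,17,cv); (21,6,cv); (21,17,cv); (21,18,cv); (22,16,cv); (22,17,cv); (22,18,cv)


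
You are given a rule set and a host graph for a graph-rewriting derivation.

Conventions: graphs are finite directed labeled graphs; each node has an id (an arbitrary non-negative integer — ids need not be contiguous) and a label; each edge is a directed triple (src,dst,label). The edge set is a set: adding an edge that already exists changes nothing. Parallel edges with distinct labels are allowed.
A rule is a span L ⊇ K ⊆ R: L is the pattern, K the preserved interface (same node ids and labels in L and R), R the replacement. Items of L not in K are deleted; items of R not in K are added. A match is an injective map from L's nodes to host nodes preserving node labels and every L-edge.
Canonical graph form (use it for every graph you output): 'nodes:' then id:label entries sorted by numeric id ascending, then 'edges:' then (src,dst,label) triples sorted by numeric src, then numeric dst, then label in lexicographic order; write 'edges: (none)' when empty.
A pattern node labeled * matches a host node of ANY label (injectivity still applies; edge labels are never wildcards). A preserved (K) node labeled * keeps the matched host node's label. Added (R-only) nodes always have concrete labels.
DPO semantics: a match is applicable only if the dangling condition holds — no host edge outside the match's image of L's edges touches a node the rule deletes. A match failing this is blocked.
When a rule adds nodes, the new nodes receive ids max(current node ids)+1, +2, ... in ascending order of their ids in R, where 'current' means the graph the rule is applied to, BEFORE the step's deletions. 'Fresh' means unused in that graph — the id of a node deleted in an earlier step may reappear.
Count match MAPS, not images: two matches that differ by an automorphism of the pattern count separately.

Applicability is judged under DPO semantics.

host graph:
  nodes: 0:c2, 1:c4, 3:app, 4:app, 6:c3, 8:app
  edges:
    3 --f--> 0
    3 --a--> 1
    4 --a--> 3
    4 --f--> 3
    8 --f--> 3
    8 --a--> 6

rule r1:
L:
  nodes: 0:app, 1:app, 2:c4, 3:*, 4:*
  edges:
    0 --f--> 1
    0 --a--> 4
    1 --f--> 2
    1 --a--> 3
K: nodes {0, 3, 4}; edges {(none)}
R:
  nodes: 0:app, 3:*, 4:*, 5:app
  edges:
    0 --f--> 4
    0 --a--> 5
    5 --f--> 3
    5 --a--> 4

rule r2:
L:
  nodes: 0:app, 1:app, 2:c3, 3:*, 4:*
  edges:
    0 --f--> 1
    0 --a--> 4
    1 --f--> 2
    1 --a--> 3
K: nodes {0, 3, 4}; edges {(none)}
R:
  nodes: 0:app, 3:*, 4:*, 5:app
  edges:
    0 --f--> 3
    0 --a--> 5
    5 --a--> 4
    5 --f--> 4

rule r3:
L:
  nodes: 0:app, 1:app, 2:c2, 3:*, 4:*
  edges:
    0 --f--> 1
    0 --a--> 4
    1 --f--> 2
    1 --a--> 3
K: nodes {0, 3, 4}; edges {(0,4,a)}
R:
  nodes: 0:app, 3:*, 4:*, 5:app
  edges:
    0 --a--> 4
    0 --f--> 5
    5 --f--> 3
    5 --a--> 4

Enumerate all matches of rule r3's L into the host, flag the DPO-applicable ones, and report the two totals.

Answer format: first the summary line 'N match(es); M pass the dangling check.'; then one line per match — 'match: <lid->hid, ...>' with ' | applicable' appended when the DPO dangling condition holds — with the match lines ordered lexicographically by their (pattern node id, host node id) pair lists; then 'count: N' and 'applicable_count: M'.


1 match(es); 0 pass the dangling check.
match: 0->8, 1->3, 2->0, 3->1, 4->6
count: 1
applicable_count: 0


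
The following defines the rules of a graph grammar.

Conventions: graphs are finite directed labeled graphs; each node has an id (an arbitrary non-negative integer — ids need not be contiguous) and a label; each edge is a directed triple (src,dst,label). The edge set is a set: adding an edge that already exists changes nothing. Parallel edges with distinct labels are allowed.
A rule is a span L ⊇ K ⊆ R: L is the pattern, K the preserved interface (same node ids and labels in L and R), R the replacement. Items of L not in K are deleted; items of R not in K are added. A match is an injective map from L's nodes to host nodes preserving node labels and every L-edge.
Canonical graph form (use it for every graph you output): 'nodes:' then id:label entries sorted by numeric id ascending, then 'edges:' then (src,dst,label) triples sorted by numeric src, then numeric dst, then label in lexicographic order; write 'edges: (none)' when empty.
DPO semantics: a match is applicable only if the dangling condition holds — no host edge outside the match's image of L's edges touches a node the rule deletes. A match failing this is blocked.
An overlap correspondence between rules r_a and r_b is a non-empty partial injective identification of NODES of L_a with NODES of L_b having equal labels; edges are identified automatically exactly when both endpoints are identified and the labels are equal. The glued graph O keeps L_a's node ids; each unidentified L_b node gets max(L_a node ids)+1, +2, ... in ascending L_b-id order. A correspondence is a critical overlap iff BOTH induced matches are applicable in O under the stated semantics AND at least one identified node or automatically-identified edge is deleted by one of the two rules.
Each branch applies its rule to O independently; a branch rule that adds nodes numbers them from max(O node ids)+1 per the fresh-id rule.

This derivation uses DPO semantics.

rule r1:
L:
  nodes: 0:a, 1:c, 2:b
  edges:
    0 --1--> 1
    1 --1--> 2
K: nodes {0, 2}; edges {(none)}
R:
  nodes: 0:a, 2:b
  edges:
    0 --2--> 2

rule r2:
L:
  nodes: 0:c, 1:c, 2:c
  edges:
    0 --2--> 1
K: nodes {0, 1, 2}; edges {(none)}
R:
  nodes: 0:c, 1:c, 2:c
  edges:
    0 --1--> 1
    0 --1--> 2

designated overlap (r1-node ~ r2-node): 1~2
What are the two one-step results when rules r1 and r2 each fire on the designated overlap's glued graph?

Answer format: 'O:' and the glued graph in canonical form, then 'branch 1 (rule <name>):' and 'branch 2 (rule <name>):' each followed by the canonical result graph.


O:
nodes: 0:a, 1:c, 2:b, 3:c, 4:c
edges: (0,1,1); (1,2,1); (3,4,2)
branch 1 (rule r1):
nodes: 0:a, 2:b, 3:c, 4:c
edges: (0,2,2); (3,4,2)
branch 2 (rule r2):
nodes: 0:a, 1:c, 2:b, 3:c, 4:c
edges: (0,1,1); (1,2,1); (3,1,1); (3,4,1)


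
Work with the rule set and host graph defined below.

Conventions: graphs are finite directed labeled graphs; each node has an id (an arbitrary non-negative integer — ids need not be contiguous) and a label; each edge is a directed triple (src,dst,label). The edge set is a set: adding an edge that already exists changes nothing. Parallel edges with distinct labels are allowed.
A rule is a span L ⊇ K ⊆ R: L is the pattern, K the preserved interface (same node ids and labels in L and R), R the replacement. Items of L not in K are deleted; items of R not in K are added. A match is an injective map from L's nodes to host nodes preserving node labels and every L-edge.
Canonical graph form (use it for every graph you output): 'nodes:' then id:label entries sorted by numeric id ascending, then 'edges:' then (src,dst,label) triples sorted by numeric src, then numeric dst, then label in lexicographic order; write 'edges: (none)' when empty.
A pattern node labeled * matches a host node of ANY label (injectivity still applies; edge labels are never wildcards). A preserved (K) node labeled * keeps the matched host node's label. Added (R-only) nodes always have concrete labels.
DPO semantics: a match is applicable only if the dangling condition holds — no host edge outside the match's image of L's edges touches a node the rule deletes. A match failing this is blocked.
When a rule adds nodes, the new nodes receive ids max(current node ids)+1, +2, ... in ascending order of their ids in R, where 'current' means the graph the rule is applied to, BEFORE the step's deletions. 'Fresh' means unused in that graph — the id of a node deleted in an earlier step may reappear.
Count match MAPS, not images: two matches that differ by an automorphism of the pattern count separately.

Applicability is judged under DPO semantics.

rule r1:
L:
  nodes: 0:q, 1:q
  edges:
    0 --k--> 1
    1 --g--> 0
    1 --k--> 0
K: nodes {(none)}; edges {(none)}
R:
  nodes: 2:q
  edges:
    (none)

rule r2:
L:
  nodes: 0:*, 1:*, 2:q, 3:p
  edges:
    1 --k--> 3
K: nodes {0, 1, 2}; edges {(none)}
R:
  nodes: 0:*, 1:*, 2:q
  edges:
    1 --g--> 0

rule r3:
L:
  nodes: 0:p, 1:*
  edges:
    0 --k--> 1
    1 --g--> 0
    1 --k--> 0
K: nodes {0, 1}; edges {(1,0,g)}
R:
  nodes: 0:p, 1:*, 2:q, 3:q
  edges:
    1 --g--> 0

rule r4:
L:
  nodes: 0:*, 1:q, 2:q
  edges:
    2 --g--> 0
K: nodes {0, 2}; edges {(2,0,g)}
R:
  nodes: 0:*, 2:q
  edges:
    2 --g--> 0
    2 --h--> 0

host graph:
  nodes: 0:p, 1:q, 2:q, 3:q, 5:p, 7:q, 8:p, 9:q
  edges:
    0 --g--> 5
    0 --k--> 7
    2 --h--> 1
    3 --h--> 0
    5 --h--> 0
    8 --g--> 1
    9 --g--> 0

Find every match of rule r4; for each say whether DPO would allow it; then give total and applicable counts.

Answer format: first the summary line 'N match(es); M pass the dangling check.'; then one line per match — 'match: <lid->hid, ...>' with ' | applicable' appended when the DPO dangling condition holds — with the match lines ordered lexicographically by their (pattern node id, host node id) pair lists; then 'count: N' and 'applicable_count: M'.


4 match(es); 0 pass the dangling check.
match: 0->0, 1->1, 2->9
match: 0->0, 1->2, 2->9
match: 0->0, 1->3, 2->9
match: 0->0, 1->7, 2->9
count: 4
applicable_count: 0


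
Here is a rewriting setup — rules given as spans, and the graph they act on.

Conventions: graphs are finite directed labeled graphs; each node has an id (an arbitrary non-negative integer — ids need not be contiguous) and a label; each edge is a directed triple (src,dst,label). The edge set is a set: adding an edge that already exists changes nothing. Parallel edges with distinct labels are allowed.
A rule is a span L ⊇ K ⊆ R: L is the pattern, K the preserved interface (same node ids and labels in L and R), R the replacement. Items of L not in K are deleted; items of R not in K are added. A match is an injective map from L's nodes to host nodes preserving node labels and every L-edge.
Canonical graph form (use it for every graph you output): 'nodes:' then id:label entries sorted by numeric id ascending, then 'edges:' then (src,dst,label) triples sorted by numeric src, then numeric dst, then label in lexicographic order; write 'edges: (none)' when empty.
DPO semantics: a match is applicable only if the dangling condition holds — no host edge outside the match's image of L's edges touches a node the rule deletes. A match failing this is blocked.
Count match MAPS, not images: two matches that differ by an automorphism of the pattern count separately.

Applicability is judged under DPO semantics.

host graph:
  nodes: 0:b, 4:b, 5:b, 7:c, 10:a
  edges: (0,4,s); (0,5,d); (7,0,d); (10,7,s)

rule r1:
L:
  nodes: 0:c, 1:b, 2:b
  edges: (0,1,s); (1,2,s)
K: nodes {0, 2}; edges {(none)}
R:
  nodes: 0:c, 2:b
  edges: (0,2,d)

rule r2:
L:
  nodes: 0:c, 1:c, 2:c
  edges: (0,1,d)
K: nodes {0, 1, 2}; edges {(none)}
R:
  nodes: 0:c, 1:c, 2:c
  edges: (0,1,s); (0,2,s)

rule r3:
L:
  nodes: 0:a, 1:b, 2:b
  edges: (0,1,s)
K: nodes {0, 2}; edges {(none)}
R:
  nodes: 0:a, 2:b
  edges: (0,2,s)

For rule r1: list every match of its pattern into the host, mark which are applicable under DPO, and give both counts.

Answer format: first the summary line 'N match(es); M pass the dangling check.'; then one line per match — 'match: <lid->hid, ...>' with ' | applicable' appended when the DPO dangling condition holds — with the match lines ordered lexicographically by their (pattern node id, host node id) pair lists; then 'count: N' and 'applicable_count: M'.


0 match(es); 0 pass the dangling check.
count: 0
applicable_count: 0


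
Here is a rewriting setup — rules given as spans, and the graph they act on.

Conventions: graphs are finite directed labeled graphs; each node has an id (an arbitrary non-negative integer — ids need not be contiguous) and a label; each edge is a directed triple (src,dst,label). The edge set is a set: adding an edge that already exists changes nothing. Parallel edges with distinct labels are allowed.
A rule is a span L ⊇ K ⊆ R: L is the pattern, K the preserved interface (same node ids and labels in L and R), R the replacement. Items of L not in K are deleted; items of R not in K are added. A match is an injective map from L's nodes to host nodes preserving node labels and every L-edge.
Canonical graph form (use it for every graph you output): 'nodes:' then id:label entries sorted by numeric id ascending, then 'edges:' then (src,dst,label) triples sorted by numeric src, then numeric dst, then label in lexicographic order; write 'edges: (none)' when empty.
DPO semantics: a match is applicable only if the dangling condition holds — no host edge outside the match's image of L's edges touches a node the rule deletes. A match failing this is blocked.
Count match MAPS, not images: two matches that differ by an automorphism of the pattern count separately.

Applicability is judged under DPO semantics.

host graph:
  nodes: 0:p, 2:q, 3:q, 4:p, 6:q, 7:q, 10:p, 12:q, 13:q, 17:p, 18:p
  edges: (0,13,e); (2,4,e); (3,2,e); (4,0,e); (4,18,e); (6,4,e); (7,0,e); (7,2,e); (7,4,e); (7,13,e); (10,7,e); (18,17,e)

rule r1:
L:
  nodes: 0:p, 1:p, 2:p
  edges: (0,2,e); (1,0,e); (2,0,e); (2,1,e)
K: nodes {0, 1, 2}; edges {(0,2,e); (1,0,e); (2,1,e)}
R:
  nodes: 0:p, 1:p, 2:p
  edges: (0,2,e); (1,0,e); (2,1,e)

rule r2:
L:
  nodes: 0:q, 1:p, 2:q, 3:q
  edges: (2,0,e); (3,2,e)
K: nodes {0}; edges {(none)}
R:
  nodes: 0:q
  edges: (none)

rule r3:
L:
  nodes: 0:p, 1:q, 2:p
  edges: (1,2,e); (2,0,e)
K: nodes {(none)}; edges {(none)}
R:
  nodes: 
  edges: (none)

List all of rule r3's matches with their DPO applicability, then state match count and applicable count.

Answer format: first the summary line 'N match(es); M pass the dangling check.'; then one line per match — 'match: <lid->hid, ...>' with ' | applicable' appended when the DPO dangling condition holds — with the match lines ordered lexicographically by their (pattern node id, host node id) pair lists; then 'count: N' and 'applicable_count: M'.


6 match(es); 0 pass the dangling check.
match: 0->0, 1->2, 2->4
match: 0->0, 1->6, 2->4
match: 0->0, 1->7, 2->4
match: 0->18, 1->2, 2->4
match: 0->18, 1->6, 2->4
match: 0->18, 1->7, 2->4
count: 6
applicable_count: 0


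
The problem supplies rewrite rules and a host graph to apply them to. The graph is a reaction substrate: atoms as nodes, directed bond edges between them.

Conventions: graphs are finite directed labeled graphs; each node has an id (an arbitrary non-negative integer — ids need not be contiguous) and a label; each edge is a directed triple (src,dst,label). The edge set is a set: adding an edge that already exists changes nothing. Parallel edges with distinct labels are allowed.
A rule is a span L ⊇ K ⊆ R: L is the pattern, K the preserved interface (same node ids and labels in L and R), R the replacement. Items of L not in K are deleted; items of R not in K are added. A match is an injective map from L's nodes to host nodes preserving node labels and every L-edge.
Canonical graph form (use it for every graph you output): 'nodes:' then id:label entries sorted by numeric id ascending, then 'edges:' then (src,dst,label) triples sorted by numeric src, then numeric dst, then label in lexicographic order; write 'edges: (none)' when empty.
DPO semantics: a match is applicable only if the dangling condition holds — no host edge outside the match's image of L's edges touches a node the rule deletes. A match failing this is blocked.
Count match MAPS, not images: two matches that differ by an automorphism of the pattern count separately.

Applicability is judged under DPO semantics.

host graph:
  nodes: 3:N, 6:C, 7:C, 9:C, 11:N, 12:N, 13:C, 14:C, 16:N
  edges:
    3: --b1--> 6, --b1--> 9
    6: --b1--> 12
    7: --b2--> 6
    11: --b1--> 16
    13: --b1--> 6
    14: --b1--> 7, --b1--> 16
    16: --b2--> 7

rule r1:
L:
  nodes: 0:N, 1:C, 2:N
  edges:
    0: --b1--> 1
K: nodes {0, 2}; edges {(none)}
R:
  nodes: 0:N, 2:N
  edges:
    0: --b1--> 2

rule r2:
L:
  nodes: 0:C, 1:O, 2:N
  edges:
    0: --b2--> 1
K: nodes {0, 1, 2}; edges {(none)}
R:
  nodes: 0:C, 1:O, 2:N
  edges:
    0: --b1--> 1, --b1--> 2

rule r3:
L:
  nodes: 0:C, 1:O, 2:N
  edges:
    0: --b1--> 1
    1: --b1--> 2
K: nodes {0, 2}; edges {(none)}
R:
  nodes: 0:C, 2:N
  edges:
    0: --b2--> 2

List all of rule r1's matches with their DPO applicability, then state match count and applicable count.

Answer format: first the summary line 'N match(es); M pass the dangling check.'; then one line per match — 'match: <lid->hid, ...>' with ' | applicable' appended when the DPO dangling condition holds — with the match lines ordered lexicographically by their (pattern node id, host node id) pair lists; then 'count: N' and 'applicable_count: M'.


6 match(es); 3 pass the dangling check.
match: 0->3, 1->6, 2->11
match: 0->3, 1->6, 2->12
match: 0->3, 1->6, 2->16
match: 0->3, 1->9, 2->11 | applicable
match: 0->3, 1->9, 2->12 | applicable
match: 0->3, 1->9, 2->16 | applicable
count: 6
applicable_count: 3


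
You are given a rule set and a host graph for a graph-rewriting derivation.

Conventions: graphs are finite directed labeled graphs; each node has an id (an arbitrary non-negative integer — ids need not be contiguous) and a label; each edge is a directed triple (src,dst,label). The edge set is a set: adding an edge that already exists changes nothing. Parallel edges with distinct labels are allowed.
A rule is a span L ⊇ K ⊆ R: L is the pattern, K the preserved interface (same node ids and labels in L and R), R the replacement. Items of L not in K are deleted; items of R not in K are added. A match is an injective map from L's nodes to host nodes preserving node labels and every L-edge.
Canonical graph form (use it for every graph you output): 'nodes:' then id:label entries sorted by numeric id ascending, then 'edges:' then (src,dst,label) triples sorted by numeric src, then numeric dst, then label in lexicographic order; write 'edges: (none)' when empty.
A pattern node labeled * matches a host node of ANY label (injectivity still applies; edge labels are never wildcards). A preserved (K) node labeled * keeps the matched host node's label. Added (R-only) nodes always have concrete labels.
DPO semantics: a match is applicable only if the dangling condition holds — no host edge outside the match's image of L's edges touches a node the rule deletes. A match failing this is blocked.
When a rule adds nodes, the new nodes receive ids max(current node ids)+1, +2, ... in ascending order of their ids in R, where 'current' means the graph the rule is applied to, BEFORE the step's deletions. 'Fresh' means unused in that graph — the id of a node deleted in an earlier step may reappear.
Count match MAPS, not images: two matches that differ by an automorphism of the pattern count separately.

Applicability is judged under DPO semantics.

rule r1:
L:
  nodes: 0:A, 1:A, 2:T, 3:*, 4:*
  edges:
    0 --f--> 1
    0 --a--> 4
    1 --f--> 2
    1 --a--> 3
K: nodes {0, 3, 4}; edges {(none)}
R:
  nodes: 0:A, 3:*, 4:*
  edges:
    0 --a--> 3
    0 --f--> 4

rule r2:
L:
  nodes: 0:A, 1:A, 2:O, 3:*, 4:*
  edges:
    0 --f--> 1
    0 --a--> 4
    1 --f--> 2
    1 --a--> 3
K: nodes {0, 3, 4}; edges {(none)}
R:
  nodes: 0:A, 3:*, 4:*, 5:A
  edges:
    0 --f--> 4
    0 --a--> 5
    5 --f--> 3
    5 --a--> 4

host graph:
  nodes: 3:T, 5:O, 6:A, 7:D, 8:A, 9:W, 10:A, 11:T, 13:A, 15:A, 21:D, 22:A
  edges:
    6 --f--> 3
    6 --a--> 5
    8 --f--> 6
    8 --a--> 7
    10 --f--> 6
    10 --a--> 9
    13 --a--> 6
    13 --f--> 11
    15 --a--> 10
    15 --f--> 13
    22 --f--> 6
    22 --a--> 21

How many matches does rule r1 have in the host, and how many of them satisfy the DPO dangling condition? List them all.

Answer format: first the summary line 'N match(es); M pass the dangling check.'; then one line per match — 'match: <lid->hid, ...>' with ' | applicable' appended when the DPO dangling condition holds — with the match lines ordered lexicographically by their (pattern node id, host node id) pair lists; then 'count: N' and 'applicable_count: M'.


4 match(es); 1 pass the dangling check.
match: 0->8, 1->6, 2->3, 3->5, 4->7
match: 0->10, 1->6, 2->3, 3->5, 4->9
match: 0->15, 1->13, 2->11, 3->6, 4->10 | applicable
match: 0->22, 1->6, 2->3, 3->5, 4->21
count: 4
applicable_count: 1


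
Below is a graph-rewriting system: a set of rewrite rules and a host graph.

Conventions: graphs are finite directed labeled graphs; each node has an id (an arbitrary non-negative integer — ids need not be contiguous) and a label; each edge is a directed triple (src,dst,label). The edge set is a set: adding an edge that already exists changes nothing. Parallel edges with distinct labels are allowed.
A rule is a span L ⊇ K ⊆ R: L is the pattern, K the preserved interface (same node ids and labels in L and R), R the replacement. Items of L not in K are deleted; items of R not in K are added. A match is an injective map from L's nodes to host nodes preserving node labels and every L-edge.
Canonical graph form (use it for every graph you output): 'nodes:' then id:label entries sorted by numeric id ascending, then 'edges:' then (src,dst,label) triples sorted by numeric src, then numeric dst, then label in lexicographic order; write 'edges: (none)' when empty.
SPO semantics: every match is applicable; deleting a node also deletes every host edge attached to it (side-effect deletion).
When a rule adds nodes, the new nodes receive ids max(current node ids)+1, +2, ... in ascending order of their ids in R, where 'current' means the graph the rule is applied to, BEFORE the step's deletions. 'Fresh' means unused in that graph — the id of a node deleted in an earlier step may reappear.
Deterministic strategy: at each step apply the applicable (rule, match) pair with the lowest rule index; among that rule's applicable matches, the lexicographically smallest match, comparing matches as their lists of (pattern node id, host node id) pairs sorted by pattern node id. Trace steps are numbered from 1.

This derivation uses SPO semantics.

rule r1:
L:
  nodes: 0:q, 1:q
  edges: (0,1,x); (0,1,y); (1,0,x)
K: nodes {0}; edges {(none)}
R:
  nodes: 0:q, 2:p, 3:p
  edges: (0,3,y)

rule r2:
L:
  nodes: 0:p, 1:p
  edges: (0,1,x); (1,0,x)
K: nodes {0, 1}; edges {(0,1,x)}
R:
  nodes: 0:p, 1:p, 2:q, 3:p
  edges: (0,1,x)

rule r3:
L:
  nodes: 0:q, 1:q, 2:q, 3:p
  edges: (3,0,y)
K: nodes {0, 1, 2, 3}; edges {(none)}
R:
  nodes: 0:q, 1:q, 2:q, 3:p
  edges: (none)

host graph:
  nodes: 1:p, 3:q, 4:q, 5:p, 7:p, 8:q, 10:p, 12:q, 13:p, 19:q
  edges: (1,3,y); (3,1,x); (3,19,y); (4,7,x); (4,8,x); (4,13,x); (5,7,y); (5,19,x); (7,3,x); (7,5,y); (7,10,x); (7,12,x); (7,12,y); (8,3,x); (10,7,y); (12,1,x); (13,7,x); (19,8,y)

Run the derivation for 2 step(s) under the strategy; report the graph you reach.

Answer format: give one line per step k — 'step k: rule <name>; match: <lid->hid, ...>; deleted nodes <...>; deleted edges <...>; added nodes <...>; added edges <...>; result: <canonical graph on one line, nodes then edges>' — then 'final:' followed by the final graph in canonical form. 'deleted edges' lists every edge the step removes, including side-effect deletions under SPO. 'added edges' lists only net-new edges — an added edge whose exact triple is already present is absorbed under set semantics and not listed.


step 1: rule r3; match: 0->3, 1->4, 2->8, 3->1; deleted nodes (none); deleted edges (1,3,y); added nodes (none); added edges (none); result: nodes: 1:p, 3:q, 4:q, 5:p, 7:p, 8:q, 10:p, 12:q, 13:p, 19:q edges: (3,1,x); (3,19,y); (4,7,x); (4,8,x); (4,13,x); (5,7,y); (5,19,x); (7,3,x); (7,5,y); (7,10,x); (7,12,x); (7,12,y); (8,3,x); (10,7,y); (12,1,x); (13,7,x); (19,8,y)
step 2: rule r3; match: 0->12, 1->3, 2->4, 3->7; deleted nodes (none); deleted edges (7,12,y); added nodes (none); added edges (none); result: nodes: 1:p, 3:q, 4:q, 5:p, 7:p, 8:q, 10:p, 12:q, 13:p, 19:q edges: (3,1,x); (3,19,y); (4,7,x); (4,8,x); (4,13,x); (5,7,y); (5,19,x); (7,3,x); (7,5,y); (7,10,x); (7,12,x); (8,3,x); (10,7,y); (12,1,x); (13,7,x); (19,8,y)
final:
nodes: 1:p, 3:q, 4:q, 5:p, 7:p, 8:q, 10:p, 12:q, 13:p, 19:q
edges: (3,1,x); (3,19,y); (4,7,x); (4,8,x); (4,13,x); (5,7,y); (5,19,x); (7,3,x); (7,5,y); (7,10,x); (7,12,x); (8,3,x); (10,7,y); (12,1,x); (13,7,x); (19,8,y)


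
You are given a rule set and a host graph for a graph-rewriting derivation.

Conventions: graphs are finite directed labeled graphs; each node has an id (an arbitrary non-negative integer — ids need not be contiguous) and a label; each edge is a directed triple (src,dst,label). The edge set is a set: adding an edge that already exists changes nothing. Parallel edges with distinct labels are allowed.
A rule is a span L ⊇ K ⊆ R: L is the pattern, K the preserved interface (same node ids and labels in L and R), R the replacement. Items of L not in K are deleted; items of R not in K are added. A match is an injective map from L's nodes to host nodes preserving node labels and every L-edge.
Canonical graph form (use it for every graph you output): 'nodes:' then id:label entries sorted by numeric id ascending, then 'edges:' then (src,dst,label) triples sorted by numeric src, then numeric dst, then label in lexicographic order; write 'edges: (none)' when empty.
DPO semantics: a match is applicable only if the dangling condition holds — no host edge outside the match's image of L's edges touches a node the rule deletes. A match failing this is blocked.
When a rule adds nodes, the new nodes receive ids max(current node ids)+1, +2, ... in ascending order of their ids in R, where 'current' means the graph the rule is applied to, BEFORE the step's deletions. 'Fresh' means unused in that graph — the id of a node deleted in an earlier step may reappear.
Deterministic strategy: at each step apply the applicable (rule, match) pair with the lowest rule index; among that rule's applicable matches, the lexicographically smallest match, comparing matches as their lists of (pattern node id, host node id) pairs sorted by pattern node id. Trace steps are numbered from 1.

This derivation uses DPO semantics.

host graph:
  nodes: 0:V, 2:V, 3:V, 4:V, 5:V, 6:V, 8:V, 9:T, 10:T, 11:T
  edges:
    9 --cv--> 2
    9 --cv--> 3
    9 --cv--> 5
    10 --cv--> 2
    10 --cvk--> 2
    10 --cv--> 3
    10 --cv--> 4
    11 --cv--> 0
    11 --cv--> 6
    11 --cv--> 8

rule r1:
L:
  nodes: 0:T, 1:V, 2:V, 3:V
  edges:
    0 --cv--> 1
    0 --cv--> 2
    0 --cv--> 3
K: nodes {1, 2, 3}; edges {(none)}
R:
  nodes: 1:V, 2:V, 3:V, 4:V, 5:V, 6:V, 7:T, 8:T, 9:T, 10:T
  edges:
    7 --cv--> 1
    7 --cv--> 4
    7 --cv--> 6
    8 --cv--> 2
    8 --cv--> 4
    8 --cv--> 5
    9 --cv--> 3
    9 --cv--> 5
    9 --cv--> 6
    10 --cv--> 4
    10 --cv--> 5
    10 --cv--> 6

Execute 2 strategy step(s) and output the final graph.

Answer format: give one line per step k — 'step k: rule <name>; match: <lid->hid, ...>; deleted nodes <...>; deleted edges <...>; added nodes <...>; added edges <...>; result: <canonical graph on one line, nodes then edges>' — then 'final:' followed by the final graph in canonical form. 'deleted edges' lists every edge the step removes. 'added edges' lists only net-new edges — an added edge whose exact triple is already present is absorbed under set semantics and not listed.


step 1: rule r1; match: 0->9, 1->2, 2->3, 3->5; deleted nodes 9; deleted edges (9,2,cv); (9,3,cv); (9,5,cv); added nodes 12, 13, 14, 15, 16, 17, 18; added edges (15,2,cv); (15,12,cv); (15,14,cv); (16,3,cv); (16,12,cv); (16,13,cv); (17,5,cv); (17,13,cv); (17,14,cv); (18,12,cv); (18,13,cv); (18,14,cv); result: nodes: 0:V, 2:V, 3:V, 4:V, 5:V, 6:V, 8:V, 10:T, 11:T, 12:V, 13:V, 14:V, 15:T, 16:T, 17:T, 18:T edges: (10,2,cv); (10,2,cvk); (10,3,cv); (10,4,cv); (11,0,cv); (11,6,cv); (11,8,cv); (15,2,cv); (15,12,cv); (15,14,cv); (16,3,cv); (16,12,cv); (16,13,cv); (17,5,cv); (17,13,cv); (17,14,cv); (18,12,cv); (18,13,cv); (18,14,cv)
step 2: rule r1; match: 0->11, 1->0, 2->6, 3->8; deleted nodes 11; deleted edges (11,0,cv); (11,6,cv); (11,8,cv); added nodes 19, 20, 21, 22, 23, 24, 25; added edges (22,0,cv); (22,19,cv); (22,21,cv); (23,6,cv); (23,19,cv); (23,20,cv); (24,8,cv); (24,20,cv); (24,21,cv); (25,19,cv); (25,20,cv); (25,21,cv); result: nodes: 0:V, 2:V, 3:V, 4:V, 5:V, 6:V, 8:V, 10:T, 12:V, 13:V, 14:V, 15:T, 16:T, 17:T, 18:T, 19:V, 20:V, 21:V, 22:T, 23:T, 24:T, 25:T edges: (10,2,cv); (10,2,cvk); (10,3,cv); (10,4,cv); (15,2,cv); (15,12,cv); (15,14,cv); (16,3,cv); (16,12,cv); (16,13,cv); (17,5,cv); (17,13,cv); (17,14,cv); (18,12,cv); (18,13,cv); (18,14,cv); (22,0,cv); (22,19,cv); (22,21,cv); (23,6,cv); (23,19,cv); (23,20,cv); (24,8,cv); (24,20,cv); (24,21,cv); (25,19,cv); (25,20,cv); (25,21,cv)
final:
nodes: 0:V, 2:V, 3:V, 4:V, 5:V, 6:V, 8:V, 10:T, 12:V, 13:V, 14:V, 15:T, 16:T, 17:T, 18:T, 19:V, 20:V, 21:V, 22:T, 23:T, 24:T, 25:T
edges: (10,2,cv); (10,2,cvk); (10,3,cv); (10,4,cv); (15,2,cv); (15,12,cv); (15,14,cv); (16,3,cv); (16,12,cv); (16,13,cv); (17,5,cv); (17,13,cv); (17,14,cv); (18,12,cv); (18,13,cv); (18,14,cv); (22,0,cv); (22,19,cv); (22,21,cv); (23,6,cv); (23,19,cv); (23,20,cv); (24,8,cv); (24,20,cv); (24,21,cv); (25,19,cv); (25,20,cv); (25,21,cv)


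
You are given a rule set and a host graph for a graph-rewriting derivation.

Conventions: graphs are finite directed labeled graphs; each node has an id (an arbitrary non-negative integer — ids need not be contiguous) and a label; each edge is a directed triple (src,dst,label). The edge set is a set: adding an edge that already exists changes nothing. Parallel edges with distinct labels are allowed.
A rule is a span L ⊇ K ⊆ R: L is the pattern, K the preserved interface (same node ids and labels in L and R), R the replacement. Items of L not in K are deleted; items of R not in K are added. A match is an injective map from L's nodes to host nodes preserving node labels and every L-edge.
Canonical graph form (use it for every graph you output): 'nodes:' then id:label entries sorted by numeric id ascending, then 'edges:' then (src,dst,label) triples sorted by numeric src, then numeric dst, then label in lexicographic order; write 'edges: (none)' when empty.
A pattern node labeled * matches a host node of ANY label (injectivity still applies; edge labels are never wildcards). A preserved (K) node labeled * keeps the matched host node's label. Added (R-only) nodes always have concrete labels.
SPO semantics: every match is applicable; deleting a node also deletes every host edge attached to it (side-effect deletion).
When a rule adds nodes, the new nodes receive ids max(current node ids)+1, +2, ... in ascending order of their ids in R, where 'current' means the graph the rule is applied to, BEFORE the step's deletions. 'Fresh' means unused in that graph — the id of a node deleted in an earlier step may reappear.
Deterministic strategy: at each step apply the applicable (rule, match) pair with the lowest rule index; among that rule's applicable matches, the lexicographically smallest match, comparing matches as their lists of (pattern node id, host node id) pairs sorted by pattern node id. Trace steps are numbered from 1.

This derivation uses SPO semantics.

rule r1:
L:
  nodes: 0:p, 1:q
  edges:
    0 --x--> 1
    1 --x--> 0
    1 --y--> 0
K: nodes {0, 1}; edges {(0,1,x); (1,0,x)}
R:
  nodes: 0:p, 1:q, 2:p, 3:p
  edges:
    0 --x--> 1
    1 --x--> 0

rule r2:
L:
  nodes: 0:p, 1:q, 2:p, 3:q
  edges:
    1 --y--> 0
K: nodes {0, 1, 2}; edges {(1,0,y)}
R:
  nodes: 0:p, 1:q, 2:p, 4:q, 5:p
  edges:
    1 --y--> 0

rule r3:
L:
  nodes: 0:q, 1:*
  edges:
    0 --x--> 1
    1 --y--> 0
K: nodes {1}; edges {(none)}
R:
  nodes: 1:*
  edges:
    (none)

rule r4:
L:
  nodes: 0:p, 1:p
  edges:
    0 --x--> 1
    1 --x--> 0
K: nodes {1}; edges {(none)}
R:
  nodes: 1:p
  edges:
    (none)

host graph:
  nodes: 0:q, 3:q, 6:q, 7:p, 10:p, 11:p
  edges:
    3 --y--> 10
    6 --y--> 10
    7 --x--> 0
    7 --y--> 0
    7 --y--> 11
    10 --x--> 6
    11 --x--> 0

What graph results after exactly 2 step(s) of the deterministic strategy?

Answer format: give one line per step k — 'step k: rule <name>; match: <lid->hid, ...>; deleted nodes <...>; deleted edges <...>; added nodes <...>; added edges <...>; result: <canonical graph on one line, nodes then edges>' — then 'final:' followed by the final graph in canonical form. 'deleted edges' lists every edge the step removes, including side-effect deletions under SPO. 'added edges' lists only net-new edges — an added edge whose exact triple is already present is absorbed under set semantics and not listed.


step 1: rule r2; match: 0->10, 1->3, 2->7, 3->0; deleted nodes 0; deleted edges (7,0,x); (7,0,y); (11,0,x); added nodes 12, 13; added edges (none); result: nodes: 3:q, 6:q, 7:p, 10:p, 11:p, 12:q, 13:p edges: (3,10,y); (6,10,y); (7,11,y); (10,6,x)
step 2: rule r2; match: 0->10, 1->3, 2->7, 3->6; deleted nodes 6; deleted edges (6,10,y); (10,6,x); added nodes 14, 15; added edges (none); result: nodes: 3:q, 7:p, 10:p, 11:p, 12:q, 13:p, 14:q, 15:p edges: (3,10,y); (7,11,y)
final:
nodes: 3:q, 7:p, 10:p, 11:p, 12:q, 13:p, 14:q, 15:p
edges: (3,10,y); (7,11,y)


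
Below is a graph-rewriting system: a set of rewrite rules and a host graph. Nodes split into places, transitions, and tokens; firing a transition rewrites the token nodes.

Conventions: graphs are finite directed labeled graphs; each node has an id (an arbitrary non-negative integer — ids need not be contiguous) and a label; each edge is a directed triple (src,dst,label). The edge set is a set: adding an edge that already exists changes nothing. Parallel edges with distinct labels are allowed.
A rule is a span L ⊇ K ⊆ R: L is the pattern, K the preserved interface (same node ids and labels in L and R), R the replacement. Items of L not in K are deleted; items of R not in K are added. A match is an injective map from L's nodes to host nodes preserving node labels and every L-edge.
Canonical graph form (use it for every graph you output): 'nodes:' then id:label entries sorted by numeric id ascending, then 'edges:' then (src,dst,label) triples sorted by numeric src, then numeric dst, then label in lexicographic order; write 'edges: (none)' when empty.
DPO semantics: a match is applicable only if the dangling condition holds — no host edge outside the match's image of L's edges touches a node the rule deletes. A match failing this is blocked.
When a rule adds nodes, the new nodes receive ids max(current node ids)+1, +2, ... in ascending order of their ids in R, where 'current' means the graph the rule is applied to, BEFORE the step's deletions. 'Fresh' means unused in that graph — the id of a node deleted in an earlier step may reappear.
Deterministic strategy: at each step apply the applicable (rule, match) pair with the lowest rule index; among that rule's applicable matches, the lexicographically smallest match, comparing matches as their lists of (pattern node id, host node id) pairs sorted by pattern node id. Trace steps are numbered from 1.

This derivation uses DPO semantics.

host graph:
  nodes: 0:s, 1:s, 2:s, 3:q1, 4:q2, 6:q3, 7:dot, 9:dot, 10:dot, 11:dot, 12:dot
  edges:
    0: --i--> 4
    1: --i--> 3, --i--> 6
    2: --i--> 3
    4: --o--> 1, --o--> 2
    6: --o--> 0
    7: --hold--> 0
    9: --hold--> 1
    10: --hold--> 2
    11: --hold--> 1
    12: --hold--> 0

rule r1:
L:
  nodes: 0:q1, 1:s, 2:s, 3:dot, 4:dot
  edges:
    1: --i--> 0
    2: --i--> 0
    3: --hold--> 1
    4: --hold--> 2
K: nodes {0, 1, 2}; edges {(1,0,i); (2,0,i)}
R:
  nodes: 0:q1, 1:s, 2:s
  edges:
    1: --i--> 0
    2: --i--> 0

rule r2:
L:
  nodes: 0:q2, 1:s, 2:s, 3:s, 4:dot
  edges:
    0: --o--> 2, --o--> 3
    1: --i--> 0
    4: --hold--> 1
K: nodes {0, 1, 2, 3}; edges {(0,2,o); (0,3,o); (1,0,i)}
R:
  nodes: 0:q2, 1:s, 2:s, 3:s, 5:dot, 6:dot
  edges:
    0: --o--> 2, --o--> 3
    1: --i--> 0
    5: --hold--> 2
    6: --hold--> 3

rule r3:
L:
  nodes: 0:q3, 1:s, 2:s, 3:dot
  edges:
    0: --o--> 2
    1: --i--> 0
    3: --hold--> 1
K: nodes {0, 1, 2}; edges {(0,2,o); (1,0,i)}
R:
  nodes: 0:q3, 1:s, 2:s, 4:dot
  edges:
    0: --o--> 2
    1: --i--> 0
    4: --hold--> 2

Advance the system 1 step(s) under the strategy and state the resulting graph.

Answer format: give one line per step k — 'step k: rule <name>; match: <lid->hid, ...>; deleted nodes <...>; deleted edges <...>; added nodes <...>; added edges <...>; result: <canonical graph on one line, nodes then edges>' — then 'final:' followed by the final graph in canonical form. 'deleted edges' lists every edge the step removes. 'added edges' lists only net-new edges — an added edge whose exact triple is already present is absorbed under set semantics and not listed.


step 1: rule r1; match: 0->3, 1->1, 2->2, 3->9, 4->10; deleted nodes 9, 10; deleted edges (9,1,hold); (10,2,hold); added nodes (none); added edges (none); result: nodes: 0:s, 1:s, 2:s, 3:q1, 4:q2, 6:q3, 7:dot, 11:dot, 12:dot edges: (0,4,i); (1,3,i); (1,6,i); (2,3,i); (4,1,o); (4,2,o); (6,0,o); (7,0,hold); (11,1,hold); (12,0,hold)
final:
nodes: 0:s, 1:s, 2:s, 3:q1, 4:q2, 6:q3, 7:dot, 11:dot, 12:dot
edges: (0,4,i); (1,3,i); (1,6,i); (2,3,i); (4,1,o); (4,2,o); (6,0,o); (7,0,hold); (11,1,hold); (12,0,hold)
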